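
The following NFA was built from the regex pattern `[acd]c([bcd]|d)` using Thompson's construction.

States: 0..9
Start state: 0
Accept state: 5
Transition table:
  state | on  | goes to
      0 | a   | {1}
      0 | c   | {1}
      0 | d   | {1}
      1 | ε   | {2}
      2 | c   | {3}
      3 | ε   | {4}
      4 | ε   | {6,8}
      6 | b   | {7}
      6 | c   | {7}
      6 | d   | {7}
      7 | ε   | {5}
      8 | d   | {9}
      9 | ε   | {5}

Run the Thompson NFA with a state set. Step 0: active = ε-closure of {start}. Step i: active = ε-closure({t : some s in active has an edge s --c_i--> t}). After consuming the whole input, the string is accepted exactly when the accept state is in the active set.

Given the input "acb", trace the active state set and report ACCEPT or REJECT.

initial (ε-close {0}): {0}
'a' @ 1: {1,2}
'c' @ 2: {3,4,6,8}
'b' @ 3: {5,7}  [accepting]
end set {5,7} — state 5 in

Answer: ACCEPT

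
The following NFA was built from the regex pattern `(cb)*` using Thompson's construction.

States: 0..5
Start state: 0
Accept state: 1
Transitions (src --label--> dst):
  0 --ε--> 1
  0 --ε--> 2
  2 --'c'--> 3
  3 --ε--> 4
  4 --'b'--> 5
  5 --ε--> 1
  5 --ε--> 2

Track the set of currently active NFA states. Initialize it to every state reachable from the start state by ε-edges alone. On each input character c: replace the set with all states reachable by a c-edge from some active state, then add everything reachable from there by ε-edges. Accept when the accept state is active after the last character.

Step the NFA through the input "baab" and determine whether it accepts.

Answer: REJECT

Steps:
initial (ε-close {0}): {0,1,2}
'b' @ 1: {}  — no active states
rest 'aab' ignored (set empty)
final: {}; accept 1 not in set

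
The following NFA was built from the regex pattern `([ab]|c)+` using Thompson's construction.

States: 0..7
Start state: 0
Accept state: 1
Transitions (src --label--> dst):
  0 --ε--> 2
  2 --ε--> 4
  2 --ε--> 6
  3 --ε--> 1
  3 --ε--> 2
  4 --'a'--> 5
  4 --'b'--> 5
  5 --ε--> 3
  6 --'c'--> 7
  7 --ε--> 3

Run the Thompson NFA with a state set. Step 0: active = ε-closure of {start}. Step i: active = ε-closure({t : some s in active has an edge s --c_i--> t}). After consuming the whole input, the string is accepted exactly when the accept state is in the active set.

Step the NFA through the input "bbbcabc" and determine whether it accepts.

S₀ = ε-closure({0}) = {0,2,4,6}
'b' @ 1: {1,2,3,4,5,6}  ✓accept
'b' @ 2: {1,2,3,4,5,6}  ✓accept
'b' @ 3: {1,2,3,4,5,6}  ✓accept
'c' @ 4: {1,2,3,4,6,7}  ✓accept
'a' @ 5: {1,2,3,4,5,6}  ✓accept
'b' @ 6: {1,2,3,4,5,6}  ✓accept
'c' @ 7: {1,2,3,4,6,7}  ✓accept
after full input: {1,2,3,4,6,7}  (accept=1 in)

Answer: ACCEPT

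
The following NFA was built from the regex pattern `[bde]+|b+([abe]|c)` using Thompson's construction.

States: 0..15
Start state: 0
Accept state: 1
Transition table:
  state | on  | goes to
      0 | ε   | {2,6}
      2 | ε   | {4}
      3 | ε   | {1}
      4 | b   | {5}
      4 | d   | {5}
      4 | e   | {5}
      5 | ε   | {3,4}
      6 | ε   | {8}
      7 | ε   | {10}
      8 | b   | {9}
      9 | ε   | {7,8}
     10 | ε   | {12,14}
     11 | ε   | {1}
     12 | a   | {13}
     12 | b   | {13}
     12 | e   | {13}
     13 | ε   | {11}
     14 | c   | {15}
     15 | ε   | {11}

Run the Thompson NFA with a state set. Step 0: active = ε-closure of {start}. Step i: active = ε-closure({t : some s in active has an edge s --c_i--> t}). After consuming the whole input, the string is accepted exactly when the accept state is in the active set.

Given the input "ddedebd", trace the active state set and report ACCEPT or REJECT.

Answer: ACCEPT

Trace:
start: ε-closure({0}) = {0,2,4,6,8}
'd' @ 1: {1,3,4,5}  (accept∈set)
'd' @ 2: {1,3,4,5}  (accept∈set)
'e' @ 3: {1,3,4,5}  (accept∈set)
'd' @ 4: {1,3,4,5}  (accept∈set)
'e' @ 5: {1,3,4,5}  (accept∈set)
'b' @ 6: {1,3,4,5}  (accept∈set)
'd' @ 7: {1,3,4,5}  (accept∈set)
after full input: {1,3,4,5}  (accept=1 in)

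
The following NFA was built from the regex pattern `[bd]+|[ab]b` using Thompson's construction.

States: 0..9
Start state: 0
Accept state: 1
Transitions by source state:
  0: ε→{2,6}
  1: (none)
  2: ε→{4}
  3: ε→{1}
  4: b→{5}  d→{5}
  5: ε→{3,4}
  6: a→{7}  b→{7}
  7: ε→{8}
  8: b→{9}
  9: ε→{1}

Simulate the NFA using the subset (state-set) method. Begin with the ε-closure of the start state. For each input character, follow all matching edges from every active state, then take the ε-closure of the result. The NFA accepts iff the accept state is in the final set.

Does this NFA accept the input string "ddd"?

S₀ = ε-closure({0}) = {0,2,4,6}
'd' @ 1: {1,3,4,5}  (accept∈set)
'd' @ 2: {1,3,4,5}  (accept∈set)
'd' @ 3: {1,3,4,5}  (accept∈set)
after full input: {1,3,4,5}  (accept=1 in)

Answer: ACCEPT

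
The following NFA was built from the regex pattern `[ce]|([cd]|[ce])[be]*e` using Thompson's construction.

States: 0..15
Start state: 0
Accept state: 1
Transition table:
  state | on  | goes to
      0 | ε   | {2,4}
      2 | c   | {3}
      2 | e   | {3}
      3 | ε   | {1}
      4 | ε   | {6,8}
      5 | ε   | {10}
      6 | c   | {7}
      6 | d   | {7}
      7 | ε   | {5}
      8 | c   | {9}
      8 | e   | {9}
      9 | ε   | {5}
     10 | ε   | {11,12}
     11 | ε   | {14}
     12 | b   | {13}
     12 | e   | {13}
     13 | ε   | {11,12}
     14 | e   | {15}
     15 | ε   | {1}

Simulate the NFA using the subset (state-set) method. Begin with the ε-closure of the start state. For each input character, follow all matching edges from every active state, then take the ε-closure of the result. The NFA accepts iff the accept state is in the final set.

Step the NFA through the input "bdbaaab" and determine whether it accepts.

initial (ε-close {0}): {0,2,4,6,8}
'b' @ 1: {}  — no active states
rest 'dbaaab' ignored (set empty)
final: {}; accept 1 not in set

Answer: REJECT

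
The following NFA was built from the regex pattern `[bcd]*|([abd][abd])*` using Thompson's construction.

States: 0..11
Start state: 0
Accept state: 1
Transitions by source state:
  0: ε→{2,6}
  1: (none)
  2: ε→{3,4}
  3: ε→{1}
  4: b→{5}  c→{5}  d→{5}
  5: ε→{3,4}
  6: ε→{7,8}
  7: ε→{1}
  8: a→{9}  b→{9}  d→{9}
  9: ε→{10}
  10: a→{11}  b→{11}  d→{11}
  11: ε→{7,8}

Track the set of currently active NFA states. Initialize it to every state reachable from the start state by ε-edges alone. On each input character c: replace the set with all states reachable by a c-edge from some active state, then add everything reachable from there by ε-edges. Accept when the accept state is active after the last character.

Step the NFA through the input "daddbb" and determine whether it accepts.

S₀ = ε-closure({0}) = {0,1,2,3,4,6,7,8}
'd' @ 1: {1,3,4,5,9,10}  [accepting]
'a' @ 2: {1,7,8,11}  [accepting]
'd' @ 3: {9,10}
'd' @ 4: {1,7,8,11}  [accepting]
'b' @ 5: {9,10}
'b' @ 6: {1,7,8,11}  [accepting]
final: {1,7,8,11}; accept 1 in set

Answer: ACCEPT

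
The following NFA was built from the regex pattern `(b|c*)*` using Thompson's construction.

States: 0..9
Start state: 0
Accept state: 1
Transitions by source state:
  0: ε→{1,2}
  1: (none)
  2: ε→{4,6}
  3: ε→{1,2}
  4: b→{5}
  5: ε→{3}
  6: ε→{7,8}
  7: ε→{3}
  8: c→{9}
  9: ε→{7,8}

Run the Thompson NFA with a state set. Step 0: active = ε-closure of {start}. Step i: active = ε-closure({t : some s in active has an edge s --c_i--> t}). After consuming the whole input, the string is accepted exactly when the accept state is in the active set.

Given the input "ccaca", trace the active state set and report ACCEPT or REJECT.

Answer: REJECT

Trace:
start: ε-closure({0}) = {0,1,2,3,4,6,7,8}
'c' @ 1: {1,2,3,4,6,7,8,9}  ✓accept
'c' @ 2: {1,2,3,4,6,7,8,9}  ✓accept
'a' @ 3: {}  — no active states
rest 'ca' ignored (set empty)
final: {}; accept 1 not in set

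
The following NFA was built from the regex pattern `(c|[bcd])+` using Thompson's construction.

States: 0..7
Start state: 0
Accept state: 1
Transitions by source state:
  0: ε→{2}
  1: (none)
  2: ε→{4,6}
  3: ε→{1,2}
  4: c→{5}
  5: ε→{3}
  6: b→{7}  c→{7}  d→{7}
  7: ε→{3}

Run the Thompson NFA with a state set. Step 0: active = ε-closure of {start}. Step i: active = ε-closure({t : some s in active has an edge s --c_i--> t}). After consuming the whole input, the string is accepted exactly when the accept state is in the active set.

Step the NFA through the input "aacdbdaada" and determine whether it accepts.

initial (ε-close {0}): {0,2,4,6}
'a' @ 1: {}  — dead — no transitions
rest 'acdbdaada' ignored (set empty)
final: {}; accept 1 not in set

Answer: REJECT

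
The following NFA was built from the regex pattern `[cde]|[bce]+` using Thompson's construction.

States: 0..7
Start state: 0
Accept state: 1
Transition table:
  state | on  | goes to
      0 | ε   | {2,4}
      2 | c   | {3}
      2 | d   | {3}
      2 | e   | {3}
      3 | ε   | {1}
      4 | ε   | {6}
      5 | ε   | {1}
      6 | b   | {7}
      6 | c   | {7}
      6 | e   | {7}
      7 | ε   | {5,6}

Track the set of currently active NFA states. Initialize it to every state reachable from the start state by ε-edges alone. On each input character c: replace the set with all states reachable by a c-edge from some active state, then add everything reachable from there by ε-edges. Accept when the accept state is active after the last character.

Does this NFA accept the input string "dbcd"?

start: ε-closure({0}) = {0,2,4,6}
'd' @ 1: {1,3}  ✓accept
'b' @ 2: {}  — dead — no transitions
rest 'cd' ignored (set empty)
after full input: {}  (accept=1 not in)

Answer: REJECT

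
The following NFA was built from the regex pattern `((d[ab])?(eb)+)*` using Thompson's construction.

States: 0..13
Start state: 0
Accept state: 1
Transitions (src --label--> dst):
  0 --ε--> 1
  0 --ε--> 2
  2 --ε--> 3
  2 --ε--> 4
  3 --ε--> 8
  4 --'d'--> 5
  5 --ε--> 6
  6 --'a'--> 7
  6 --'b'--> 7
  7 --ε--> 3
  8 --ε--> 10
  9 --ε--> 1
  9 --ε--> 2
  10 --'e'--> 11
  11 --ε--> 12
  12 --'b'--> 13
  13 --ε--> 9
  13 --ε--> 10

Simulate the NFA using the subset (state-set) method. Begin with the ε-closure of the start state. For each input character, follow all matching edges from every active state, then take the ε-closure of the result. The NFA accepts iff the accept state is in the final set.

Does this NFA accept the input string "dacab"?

Answer: REJECT

Derivation:
initial (ε-close {0}): {0,1,2,3,4,8,10}
'd' @ 1: {5,6}
'a' @ 2: {3,7,8,10}
'c' @ 3: {}  — no active states
rest 'ab' ignored (set empty)
after full input: {}  (accept=1 not in)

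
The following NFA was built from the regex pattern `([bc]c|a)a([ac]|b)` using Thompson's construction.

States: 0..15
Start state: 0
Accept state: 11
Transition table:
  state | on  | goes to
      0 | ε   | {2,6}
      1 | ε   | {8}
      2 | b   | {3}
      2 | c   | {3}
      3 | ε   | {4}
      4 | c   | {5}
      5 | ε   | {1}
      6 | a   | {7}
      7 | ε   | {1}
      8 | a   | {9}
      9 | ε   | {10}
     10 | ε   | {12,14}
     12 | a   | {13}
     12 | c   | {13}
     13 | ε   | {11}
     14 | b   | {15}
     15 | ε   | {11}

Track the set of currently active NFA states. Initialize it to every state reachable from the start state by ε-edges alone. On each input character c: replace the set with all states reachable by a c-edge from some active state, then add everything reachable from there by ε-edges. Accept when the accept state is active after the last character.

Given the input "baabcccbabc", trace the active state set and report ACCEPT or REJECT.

Answer: REJECT

Trace:
S₀ = ε-closure({0}) = {0,2,6}
'b' @ 1: {3,4}
'a' @ 2: {}  — no active states
rest 'abcccbabc' ignored (set empty)
after full input: {}  (accept=11 not in)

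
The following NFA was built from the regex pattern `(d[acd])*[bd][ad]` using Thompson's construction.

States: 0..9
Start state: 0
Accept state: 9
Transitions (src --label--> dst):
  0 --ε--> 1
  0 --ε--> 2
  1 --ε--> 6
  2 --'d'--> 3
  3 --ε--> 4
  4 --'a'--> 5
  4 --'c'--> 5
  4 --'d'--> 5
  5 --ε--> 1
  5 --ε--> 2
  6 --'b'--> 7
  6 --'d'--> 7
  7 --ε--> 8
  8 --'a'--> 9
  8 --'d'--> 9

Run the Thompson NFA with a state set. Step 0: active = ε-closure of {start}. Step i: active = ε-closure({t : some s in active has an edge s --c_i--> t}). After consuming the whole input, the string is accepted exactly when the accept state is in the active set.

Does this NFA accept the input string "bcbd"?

start: ε-closure({0}) = {0,1,2,6}
'b' @ 1: {7,8}
'c' @ 2: {}  — state set empty
rest 'bd' ignored (set empty)
after full input: {}  (accept=9 not in)

Answer: REJECT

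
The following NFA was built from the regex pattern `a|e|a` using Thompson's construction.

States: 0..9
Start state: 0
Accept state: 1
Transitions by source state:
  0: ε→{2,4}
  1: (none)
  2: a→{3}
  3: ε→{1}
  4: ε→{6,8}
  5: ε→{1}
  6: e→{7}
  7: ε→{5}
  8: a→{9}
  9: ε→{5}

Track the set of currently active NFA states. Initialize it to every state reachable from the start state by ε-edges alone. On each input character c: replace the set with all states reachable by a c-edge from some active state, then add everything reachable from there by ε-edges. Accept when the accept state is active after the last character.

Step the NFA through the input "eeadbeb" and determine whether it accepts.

Answer: REJECT

Trace:
S₀ = ε-closure({0}) = {0,2,4,6,8}
'e' @ 1: {1,5,7}  ✓accept
'e' @ 2: {}  — state set empty
rest 'adbeb' ignored (set empty)
end set {} — state 1 not in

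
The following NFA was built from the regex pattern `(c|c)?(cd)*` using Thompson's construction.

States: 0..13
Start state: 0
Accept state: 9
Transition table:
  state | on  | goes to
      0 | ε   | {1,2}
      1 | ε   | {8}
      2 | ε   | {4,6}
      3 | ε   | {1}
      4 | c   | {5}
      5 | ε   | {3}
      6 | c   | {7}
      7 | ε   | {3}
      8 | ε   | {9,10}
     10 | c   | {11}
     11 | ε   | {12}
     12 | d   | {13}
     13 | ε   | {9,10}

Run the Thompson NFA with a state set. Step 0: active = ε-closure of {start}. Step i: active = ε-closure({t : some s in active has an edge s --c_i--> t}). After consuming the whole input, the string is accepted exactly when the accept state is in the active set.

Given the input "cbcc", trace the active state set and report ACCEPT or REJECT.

initial (ε-close {0}): {0,1,2,4,6,8,9,10}
'c' @ 1: {1,3,5,7,8,9,10,11,12}  (accept∈set)
'b' @ 2: {}  — dead — no transitions
rest 'cc' ignored (set empty)
final: {}; accept 9 not in set

Answer: REJECT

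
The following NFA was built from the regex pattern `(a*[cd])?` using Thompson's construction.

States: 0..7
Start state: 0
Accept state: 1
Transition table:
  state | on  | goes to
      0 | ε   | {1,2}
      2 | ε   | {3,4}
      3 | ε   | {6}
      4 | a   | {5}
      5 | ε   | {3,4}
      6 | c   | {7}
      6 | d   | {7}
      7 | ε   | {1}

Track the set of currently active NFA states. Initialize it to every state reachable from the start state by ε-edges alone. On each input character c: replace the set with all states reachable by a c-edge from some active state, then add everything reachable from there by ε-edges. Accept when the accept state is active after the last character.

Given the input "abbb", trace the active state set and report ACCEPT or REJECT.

start: ε-closure({0}) = {0,1,2,3,4,6}
'a' @ 1: {3,4,5,6}
'b' @ 2: {}  — dead — no transitions
rest 'bb' ignored (set empty)
final: {}; accept 1 not in set

Answer: REJECT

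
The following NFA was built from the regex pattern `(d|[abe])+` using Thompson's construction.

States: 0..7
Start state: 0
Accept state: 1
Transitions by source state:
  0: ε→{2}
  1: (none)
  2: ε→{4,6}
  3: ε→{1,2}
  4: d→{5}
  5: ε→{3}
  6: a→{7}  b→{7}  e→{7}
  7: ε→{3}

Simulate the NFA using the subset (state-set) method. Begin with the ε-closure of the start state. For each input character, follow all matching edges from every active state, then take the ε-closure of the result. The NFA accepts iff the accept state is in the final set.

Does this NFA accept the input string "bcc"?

initial (ε-close {0}): {0,2,4,6}
'b' @ 1: {1,2,3,4,6,7}  ✓accept
'c' @ 2: {}  — dead — no transitions
rest 'c' ignored (set empty)
end set {} — state 1 not in

Answer: REJECT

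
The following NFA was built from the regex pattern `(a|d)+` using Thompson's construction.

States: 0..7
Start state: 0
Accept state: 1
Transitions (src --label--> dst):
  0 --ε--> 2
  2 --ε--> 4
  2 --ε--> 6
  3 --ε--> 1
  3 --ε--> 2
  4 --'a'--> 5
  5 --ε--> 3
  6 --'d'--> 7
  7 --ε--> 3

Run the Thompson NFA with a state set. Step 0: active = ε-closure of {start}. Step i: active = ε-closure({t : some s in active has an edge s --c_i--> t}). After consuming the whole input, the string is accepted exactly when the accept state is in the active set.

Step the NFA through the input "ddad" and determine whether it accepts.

Answer: ACCEPT

Trace:
initial (ε-close {0}): {0,2,4,6}
'd' @ 1: {1,2,3,4,6,7}  [accepting]
'd' @ 2: {1,2,3,4,6,7}  [accepting]
'a' @ 3: {1,2,3,4,5,6}  [accepting]
'd' @ 4: {1,2,3,4,6,7}  [accepting]
after full input: {1,2,3,4,6,7}  (accept=1 in)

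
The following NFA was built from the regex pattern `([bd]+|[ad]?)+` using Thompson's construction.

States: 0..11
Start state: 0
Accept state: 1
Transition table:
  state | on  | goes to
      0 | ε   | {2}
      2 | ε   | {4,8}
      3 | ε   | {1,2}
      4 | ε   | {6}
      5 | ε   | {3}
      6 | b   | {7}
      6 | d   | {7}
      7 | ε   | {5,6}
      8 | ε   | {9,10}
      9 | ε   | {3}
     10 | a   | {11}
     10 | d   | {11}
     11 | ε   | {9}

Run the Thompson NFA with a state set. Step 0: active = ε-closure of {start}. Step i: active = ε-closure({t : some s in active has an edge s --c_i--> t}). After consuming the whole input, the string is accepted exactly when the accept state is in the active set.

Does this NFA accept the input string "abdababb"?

initial (ε-close {0}): {0,1,2,3,4,6,8,9,10}
'a' @ 1: {1,2,3,4,6,8,9,10,11}  ✓accept
'b' @ 2: {1,2,3,4,5,6,7,8,9,10}  ✓accept
'd' @ 3: {1,2,3,4,5,6,7,8,9,10,11}  ✓accept
'a' @ 4: {1,2,3,4,6,8,9,10,11}  ✓accept
'b' @ 5: {1,2,3,4,5,6,7,8,9,10}  ✓accept
'a' @ 6: {1,2,3,4,6,8,9,10,11}  ✓accept
'b' @ 7: {1,2,3,4,5,6,7,8,9,10}  ✓accept
'b' @ 8: {1,2,3,4,5,6,7,8,9,10}  ✓accept
after full input: {1,2,3,4,5,6,7,8,9,10}  (accept=1 in)

Answer: ACCEPT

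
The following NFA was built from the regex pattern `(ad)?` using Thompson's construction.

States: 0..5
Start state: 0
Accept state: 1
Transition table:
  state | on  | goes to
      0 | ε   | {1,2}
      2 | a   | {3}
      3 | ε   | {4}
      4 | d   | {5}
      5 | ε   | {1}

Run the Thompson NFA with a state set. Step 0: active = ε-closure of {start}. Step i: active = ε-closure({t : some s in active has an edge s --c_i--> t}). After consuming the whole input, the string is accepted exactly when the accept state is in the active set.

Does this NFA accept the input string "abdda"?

initial (ε-close {0}): {0,1,2}
'a' @ 1: {3,4}
'b' @ 2: {}  — dead — no transitions
rest 'dda' ignored (set empty)
final: {}; accept 1 not in set

Answer: REJECT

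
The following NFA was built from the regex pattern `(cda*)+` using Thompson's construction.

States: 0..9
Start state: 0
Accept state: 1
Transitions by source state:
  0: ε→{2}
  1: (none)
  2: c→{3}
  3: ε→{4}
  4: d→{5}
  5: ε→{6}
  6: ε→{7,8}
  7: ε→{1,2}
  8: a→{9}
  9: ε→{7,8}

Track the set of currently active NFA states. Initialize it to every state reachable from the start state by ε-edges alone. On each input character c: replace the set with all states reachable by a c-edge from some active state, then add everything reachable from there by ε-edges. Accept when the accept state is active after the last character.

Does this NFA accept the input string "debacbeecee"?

Answer: REJECT

Steps:
start: ε-closure({0}) = {0,2}
'd' @ 1: {}  — state set empty
rest 'ebacbeecee' ignored (set empty)
end set {} — state 1 not in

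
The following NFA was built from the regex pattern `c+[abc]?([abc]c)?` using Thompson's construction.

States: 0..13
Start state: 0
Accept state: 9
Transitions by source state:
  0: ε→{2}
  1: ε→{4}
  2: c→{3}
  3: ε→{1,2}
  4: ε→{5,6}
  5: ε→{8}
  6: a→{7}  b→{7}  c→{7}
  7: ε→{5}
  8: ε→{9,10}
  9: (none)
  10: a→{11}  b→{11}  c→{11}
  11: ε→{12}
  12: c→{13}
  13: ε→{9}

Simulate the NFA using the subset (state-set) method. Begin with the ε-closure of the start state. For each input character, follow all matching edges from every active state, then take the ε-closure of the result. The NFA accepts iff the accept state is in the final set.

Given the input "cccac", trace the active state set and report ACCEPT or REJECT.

start: ε-closure({0}) = {0,2}
'c' @ 1: {1,2,3,4,5,6,8,9,10}  [accepting]
'c' @ 2: {1,2,3,4,5,6,7,8,9,10,11,12}  [accepting]
'c' @ 3: {1,2,3,4,5,6,7,8,9,10,11,12,13}  [accepting]
'a' @ 4: {5,7,8,9,10,11,12}  [accepting]
'c' @ 5: {9,11,12,13}  [accepting]
after full input: {9,11,12,13}  (accept=9 in)

Answer: ACCEPT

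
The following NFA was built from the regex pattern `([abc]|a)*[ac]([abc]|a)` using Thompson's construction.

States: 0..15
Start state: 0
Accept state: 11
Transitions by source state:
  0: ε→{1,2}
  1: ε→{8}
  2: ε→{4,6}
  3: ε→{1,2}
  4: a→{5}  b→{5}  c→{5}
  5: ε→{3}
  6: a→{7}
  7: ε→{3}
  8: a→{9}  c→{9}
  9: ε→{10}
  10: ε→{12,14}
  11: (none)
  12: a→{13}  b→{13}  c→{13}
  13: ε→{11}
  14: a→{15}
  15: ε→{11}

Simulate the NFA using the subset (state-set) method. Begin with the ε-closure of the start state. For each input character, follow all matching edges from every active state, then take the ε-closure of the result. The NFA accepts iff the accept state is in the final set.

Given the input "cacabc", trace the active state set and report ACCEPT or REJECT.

initial (ε-close {0}): {0,1,2,4,6,8}
'c' @ 1: {1,2,3,4,5,6,8,9,10,12,14}
'a' @ 2: {1,2,3,4,5,6,7,8,9,10,11,12,13,14,15}  ✓accept
'c' @ 3: {1,2,3,4,5,6,8,9,10,11,12,13,14}  ✓accept
'a' @ 4: {1,2,3,4,5,6,7,8,9,10,11,12,13,14,15}  ✓accept
'b' @ 5: {1,2,3,4,5,6,8,11,13}  ✓accept
'c' @ 6: {1,2,3,4,5,6,8,9,10,12,14}
end set {1,2,3,4,5,6,8,9,10,12,14} — state 11 not in

Answer: REJECT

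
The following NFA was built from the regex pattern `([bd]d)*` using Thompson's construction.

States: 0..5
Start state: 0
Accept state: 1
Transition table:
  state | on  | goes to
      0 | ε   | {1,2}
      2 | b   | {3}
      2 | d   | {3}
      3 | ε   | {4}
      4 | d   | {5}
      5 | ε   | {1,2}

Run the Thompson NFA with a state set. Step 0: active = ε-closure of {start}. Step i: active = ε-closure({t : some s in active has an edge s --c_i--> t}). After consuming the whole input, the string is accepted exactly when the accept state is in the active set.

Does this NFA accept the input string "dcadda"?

start: ε-closure({0}) = {0,1,2}
'd' @ 1: {3,4}
'c' @ 2: {}  — no active states
rest 'adda' ignored (set empty)
end set {} — state 1 not in

Answer: REJECT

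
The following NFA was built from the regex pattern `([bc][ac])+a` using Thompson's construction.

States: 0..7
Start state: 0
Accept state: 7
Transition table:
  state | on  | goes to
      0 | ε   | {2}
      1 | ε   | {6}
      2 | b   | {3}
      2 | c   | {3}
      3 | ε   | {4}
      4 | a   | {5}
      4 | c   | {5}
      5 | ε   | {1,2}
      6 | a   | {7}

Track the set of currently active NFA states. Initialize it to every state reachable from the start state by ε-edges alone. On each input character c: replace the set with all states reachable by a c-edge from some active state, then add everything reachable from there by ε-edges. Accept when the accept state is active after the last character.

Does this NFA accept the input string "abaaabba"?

start: ε-closure({0}) = {0,2}
'a' @ 1: {}  — state set empty
rest 'baaabba' ignored (set empty)
after full input: {}  (accept=7 not in)

Answer: REJECT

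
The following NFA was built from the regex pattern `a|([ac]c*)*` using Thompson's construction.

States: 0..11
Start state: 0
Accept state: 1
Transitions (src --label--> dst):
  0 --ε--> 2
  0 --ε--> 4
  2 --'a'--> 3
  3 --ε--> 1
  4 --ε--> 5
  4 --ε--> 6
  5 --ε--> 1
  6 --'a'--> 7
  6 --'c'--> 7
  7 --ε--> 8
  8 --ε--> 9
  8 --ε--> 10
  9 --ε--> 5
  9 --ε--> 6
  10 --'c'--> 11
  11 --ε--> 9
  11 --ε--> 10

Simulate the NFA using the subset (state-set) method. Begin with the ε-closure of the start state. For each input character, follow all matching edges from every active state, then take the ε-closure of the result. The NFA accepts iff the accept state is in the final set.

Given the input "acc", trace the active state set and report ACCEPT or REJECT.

Answer: ACCEPT

Trace:
S₀ = ε-closure({0}) = {0,1,2,4,5,6}
'a' @ 1: {1,3,5,6,7,8,9,10}  [accepting]
'c' @ 2: {1,5,6,7,8,9,10,11}  [accepting]
'c' @ 3: {1,5,6,7,8,9,10,11}  [accepting]
final: {1,5,6,7,8,9,10,11}; accept 1 in set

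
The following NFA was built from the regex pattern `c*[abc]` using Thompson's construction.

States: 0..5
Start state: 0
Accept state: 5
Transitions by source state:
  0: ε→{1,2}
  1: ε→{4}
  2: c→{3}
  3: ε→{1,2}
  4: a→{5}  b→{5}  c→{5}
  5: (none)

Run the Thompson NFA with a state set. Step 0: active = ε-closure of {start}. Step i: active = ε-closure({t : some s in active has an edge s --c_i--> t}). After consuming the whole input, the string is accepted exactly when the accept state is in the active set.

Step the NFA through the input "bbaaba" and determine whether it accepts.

initial (ε-close {0}): {0,1,2,4}
'b' @ 1: {5}  (accept∈set)
'b' @ 2: {}  — dead — no transitions
rest 'aaba' ignored (set empty)
end set {} — state 5 not in

Answer: REJECT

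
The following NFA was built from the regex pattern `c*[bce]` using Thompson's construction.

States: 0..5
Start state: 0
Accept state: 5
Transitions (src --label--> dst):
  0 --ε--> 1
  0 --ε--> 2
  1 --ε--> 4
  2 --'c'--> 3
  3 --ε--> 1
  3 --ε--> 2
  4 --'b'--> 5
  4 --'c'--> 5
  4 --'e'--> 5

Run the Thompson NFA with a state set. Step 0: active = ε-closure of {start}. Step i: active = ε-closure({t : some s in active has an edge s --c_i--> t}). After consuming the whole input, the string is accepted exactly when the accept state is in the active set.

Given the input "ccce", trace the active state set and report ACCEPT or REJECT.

initial (ε-close {0}): {0,1,2,4}
'c' @ 1: {1,2,3,4,5}  (accept∈set)
'c' @ 2: {1,2,3,4,5}  (accept∈set)
'c' @ 3: {1,2,3,4,5}  (accept∈set)
'e' @ 4: {5}  (accept∈set)
final: {5}; accept 5 in set

Answer: ACCEPT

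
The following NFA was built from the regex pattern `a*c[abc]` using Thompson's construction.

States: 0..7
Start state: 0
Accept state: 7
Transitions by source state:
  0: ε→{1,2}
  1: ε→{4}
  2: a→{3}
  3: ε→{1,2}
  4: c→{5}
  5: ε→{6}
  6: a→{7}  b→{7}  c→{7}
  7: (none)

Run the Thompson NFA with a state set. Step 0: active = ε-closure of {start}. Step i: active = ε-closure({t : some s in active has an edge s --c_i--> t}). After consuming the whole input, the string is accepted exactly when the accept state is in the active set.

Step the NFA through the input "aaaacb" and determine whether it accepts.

S₀ = ε-closure({0}) = {0,1,2,4}
'a' @ 1: {1,2,3,4}
'a' @ 2: {1,2,3,4}
'a' @ 3: {1,2,3,4}
'a' @ 4: {1,2,3,4}
'c' @ 5: {5,6}
'b' @ 6: {7}  [accepting]
end set {7} — state 7 in

Answer: ACCEPT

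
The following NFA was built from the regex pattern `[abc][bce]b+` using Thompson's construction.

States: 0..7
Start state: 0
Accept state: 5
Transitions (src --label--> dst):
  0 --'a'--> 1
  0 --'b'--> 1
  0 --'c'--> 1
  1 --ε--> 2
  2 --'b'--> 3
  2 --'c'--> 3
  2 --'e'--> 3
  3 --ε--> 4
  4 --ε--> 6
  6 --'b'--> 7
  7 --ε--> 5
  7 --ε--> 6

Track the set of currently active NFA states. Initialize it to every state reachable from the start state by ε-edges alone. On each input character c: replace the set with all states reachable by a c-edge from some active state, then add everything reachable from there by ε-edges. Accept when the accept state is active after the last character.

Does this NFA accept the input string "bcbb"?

Answer: ACCEPT

Steps:
initial (ε-close {0}): {0}
'b' @ 1: {1,2}
'c' @ 2: {3,4,6}
'b' @ 3: {5,6,7}  (accept∈set)
'b' @ 4: {5,6,7}  (accept∈set)
after full input: {5,6,7}  (accept=5 in)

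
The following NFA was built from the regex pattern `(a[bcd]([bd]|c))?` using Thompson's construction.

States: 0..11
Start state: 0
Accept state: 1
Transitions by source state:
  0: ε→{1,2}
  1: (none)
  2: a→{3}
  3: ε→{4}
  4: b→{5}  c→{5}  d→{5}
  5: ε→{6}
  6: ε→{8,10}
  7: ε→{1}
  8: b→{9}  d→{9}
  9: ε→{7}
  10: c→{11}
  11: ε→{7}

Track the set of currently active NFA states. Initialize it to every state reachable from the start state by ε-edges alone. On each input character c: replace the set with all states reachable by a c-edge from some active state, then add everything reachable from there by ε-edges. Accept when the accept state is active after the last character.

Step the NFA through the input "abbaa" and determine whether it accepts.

Answer: REJECT

Derivation:
start: ε-closure({0}) = {0,1,2}
'a' @ 1: {3,4}
'b' @ 2: {5,6,8,10}
'b' @ 3: {1,7,9}  (accept∈set)
'a' @ 4: {}  — dead — no transitions
rest 'a' ignored (set empty)
after full input: {}  (accept=1 not in)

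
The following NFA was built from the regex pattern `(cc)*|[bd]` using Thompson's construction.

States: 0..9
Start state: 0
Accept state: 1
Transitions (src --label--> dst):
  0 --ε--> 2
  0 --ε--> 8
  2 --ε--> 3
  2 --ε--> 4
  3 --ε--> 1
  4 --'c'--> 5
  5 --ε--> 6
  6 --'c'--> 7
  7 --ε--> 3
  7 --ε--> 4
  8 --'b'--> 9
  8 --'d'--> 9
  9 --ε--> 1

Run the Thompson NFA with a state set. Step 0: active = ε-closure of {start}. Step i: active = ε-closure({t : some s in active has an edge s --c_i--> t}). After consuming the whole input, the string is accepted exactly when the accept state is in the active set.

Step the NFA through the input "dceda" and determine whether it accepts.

Answer: REJECT

Steps:
S₀ = ε-closure({0}) = {0,1,2,3,4,8}
'd' @ 1: {1,9}  ✓accept
'c' @ 2: {}  — dead — no transitions
rest 'eda' ignored (set empty)
after full input: {}  (accept=1 not in)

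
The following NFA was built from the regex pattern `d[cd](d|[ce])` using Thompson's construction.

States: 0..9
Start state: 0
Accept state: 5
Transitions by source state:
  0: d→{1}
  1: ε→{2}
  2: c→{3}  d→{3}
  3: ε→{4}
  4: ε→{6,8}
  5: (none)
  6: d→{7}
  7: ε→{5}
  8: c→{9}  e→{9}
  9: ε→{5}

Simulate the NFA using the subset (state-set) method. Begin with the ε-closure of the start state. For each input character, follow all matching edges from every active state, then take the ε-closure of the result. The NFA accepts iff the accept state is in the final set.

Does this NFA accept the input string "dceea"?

Answer: REJECT

Steps:
initial (ε-close {0}): {0}
'd' @ 1: {1,2}
'c' @ 2: {3,4,6,8}
'e' @ 3: {5,9}  [accepting]
'e' @ 4: {}  — state set empty
rest 'a' ignored (set empty)
final: {}; accept 5 not in set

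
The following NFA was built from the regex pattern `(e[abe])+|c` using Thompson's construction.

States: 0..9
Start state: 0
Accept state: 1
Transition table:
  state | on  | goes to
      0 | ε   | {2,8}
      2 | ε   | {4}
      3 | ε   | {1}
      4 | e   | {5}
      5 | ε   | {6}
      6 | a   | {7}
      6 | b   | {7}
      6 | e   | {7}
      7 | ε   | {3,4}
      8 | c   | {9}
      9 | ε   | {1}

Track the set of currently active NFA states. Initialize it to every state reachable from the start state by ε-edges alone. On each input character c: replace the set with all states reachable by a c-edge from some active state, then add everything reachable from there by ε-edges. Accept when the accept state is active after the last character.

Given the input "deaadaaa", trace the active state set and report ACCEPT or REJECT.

initial (ε-close {0}): {0,2,4,8}
'd' @ 1: {}  — dead — no transitions
rest 'eaadaaa' ignored (set empty)
final: {}; accept 1 not in set

Answer: REJECT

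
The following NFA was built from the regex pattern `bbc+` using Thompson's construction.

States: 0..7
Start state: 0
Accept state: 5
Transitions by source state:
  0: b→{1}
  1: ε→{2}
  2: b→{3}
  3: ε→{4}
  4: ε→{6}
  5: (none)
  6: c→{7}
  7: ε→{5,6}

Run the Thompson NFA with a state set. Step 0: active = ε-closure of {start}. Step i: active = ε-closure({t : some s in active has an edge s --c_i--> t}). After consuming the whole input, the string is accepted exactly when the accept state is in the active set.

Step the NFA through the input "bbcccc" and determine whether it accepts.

Answer: ACCEPT

Trace:
start: ε-closure({0}) = {0}
'b' @ 1: {1,2}
'b' @ 2: {3,4,6}
'c' @ 3: {5,6,7}  ✓accept
'c' @ 4: {5,6,7}  ✓accept
'c' @ 5: {5,6,7}  ✓accept
'c' @ 6: {5,6,7}  ✓accept
end set {5,6,7} — state 5 in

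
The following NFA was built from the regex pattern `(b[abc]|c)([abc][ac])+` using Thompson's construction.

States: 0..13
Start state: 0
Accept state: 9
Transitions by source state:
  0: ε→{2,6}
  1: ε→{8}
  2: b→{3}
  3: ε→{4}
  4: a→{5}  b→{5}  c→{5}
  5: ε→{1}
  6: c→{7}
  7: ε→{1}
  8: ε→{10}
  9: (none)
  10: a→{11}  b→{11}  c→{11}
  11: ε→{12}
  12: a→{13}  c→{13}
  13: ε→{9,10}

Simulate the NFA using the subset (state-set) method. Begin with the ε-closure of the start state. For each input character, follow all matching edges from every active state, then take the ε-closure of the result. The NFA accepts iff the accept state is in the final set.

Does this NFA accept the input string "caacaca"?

Answer: ACCEPT

Derivation:
start: ε-closure({0}) = {0,2,6}
'c' @ 1: {1,7,8,10}
'a' @ 2: {11,12}
'a' @ 3: {9,10,13}  ✓accept
'c' @ 4: {11,12}
'a' @ 5: {9,10,13}  ✓accept
'c' @ 6: {11,12}
'a' @ 7: {9,10,13}  ✓accept
after full input: {9,10,13}  (accept=9 in)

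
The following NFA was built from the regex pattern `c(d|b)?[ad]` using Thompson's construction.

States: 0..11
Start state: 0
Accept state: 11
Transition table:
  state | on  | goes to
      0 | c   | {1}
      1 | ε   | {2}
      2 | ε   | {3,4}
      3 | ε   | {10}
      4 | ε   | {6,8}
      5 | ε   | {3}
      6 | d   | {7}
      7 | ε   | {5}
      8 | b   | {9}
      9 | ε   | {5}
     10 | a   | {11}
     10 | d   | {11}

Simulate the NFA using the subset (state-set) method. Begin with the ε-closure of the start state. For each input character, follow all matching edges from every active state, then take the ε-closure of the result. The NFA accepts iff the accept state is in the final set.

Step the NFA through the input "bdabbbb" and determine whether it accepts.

Answer: REJECT

Trace:
S₀ = ε-closure({0}) = {0}
'b' @ 1: {}  — dead — no transitions
rest 'dabbbb' ignored (set empty)
after full input: {}  (accept=11 not in)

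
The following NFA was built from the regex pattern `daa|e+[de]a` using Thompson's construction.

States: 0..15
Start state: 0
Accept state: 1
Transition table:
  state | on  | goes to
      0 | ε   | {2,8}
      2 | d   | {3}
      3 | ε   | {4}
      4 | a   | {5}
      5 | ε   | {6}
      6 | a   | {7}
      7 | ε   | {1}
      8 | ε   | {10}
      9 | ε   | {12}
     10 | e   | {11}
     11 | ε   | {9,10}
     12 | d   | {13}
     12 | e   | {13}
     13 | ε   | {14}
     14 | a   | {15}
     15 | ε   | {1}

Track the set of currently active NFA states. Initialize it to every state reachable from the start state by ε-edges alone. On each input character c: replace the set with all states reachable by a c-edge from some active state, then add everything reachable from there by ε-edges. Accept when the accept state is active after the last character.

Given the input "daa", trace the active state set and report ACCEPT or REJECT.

initial (ε-close {0}): {0,2,8,10}
'd' @ 1: {3,4}
'a' @ 2: {5,6}
'a' @ 3: {1,7}  (accept∈set)
after full input: {1,7}  (accept=1 in)

Answer: ACCEPT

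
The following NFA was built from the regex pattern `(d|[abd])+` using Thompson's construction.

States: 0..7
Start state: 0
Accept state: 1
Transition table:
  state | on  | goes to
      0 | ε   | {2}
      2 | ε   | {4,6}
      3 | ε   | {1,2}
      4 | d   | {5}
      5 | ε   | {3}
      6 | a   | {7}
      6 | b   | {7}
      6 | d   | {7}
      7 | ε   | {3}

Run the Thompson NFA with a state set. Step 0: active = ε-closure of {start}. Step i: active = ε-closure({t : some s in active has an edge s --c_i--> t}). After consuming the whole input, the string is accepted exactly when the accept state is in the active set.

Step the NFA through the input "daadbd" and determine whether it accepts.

Answer: ACCEPT

Trace:
initial (ε-close {0}): {0,2,4,6}
'd' @ 1: {1,2,3,4,5,6,7}  [accepting]
'a' @ 2: {1,2,3,4,6,7}  [accepting]
'a' @ 3: {1,2,3,4,6,7}  [accepting]
'd' @ 4: {1,2,3,4,5,6,7}  [accepting]
'b' @ 5: {1,2,3,4,6,7}  [accepting]
'd' @ 6: {1,2,3,4,5,6,7}  [accepting]
end set {1,2,3,4,5,6,7} — state 1 in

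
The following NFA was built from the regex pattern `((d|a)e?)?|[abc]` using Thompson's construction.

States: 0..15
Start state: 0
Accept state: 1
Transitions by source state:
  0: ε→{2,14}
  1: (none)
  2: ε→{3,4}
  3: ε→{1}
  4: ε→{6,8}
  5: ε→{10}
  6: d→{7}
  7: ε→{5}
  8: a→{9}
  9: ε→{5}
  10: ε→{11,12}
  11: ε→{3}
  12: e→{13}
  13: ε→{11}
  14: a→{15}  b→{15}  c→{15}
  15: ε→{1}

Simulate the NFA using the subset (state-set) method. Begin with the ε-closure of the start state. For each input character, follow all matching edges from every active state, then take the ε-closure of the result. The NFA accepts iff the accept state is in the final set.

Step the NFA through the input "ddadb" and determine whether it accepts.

Answer: REJECT

Steps:
initial (ε-close {0}): {0,1,2,3,4,6,8,14}
'd' @ 1: {1,3,5,7,10,11,12}  ✓accept
'd' @ 2: {}  — state set empty
rest 'adb' ignored (set empty)
final: {}; accept 1 not in set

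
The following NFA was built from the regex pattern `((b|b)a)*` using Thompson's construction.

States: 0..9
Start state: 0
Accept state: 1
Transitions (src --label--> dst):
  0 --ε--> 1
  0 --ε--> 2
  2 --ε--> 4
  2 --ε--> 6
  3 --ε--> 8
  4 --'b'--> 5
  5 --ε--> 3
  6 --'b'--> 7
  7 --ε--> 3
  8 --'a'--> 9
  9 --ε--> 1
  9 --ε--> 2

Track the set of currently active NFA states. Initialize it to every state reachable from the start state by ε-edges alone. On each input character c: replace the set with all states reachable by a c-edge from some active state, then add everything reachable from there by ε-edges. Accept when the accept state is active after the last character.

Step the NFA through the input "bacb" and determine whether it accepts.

start: ε-closure({0}) = {0,1,2,4,6}
'b' @ 1: {3,5,7,8}
'a' @ 2: {1,2,4,6,9}  ✓accept
'c' @ 3: {}  — dead — no transitions
rest 'b' ignored (set empty)
final: {}; accept 1 not in set

Answer: REJECT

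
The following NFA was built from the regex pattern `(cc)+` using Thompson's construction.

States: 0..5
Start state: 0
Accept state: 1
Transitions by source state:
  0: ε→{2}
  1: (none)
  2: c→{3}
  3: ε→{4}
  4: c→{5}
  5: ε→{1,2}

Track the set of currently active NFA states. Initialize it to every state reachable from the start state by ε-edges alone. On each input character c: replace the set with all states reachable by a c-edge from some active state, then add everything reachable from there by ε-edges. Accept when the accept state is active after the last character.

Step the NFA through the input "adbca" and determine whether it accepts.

Answer: REJECT

Derivation:
initial (ε-close {0}): {0,2}
'a' @ 1: {}  — state set empty
rest 'dbca' ignored (set empty)
end set {} — state 1 not in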